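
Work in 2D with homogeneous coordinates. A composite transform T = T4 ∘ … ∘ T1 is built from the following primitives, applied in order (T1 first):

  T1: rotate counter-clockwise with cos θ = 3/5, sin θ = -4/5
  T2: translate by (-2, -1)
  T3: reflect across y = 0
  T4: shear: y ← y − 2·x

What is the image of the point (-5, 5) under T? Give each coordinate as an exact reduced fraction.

T(p) = (-1, -4)

T1 rotate counter-clockwise with cos θ = 3/5, sin θ = -4/5: (-5, 5) → (1, 7)
T2 translate by (-2, -1): (1, 7) → (-1, 6)
T3 reflect across y = 0: (-1, 6) → (-1, -6)
T4 shear: y ← y − 2·x: (-1, -6) → (-1, -4)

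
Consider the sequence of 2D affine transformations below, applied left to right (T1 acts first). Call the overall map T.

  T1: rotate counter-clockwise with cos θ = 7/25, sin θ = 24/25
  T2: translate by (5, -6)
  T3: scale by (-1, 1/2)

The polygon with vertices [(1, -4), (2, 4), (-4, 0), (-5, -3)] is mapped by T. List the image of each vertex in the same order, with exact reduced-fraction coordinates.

T1 rotate counter-clockwise with cos θ = 7/25, sin θ = 24/25: (1, -4) → (103/25, -4/25); (2, 4) → (-82/25, 76/25); (-4, 0) → (-28/25, -96/25); (-5, -3) → (37/25, -141/25)
T2 translate by (5, -6): (103/25, -4/25) → (228/25, -154/25); (-82/25, 76/25) → (43/25, -74/25); (-28/25, -96/25) → (97/25, -246/25); (37/25, -141/25) → (162/25, -291/25)
T3 scale by (-1, 1/2): (228/25, -154/25) → (-228/25, -77/25); (43/25, -74/25) → (-43/25, -37/25); (97/25, -246/25) → (-97/25, -123/25); (162/25, -291/25) → (-162/25, -291/50)

image vertices: (-228/25, -77/25), (-43/25, -37/25), (-97/25, -123/25), (-162/25, -291/50)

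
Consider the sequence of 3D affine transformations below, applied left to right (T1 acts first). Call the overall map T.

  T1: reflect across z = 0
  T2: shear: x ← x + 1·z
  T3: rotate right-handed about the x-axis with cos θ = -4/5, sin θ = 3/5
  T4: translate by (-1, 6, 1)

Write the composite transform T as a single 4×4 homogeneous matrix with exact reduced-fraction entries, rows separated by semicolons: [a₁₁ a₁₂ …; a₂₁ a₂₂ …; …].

T1 = [1 0 0 0; 0 1 0 0; 0 0 -1 0; 0 0 0 1]
T2·T1 = [1 0 -1 0; 0 1 0 0; 0 0 -1 0; 0 0 0 1]
T3·…·T1 = [1 0 -1 0; 0 -4/5 3/5 0; 0 3/5 4/5 0; 0 0 0 1]
T4·…·T1 = [1 0 -1 -1; 0 -4/5 3/5 6; 0 3/5 4/5 1; 0 0 0 1]

T = [1 0 -1 -1; 0 -4/5 3/5 6; 0 3/5 4/5 1; 0 0 0 1]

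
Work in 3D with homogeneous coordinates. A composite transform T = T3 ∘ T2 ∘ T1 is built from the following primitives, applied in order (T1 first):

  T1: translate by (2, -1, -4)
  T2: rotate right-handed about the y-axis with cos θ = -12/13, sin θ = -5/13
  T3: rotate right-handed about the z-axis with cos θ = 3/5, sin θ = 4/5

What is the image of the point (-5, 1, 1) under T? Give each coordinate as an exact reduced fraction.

T(p) = (153/65, 204/65, 21/13)

T1 translate by (2, -1, -4): (-5, 1, 1) → (-3, 0, -3)
T2 rotate right-handed about the y-axis with cos θ = -12/13, sin θ = -5/13: (-3, 0, -3) → (51/13, 0, 21/13)
T3 rotate right-handed about the z-axis with cos θ = 3/5, sin θ = 4/5: (51/13, 0, 21/13) → (153/65, 204/65, 21/13)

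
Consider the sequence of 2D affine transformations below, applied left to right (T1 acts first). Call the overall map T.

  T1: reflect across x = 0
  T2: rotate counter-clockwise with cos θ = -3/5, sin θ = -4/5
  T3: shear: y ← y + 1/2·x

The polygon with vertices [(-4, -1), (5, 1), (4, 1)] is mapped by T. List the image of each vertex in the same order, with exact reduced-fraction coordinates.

image vertices: (-16/5, -21/5), (19/5, 53/10), (16/5, 21/5)

T1 reflect across x = 0: (-4, -1) → (4, -1); (5, 1) → (-5, 1); (4, 1) → (-4, 1)
T2 rotate counter-clockwise with cos θ = -3/5, sin θ = -4/5: (4, -1) → (-16/5, -13/5); (-5, 1) → (19/5, 17/5); (-4, 1) → (16/5, 13/5)
T3 shear: y ← y + 1/2·x: (-16/5, -13/5) → (-16/5, -21/5); (19/5, 17/5) → (19/5, 53/10); (16/5, 13/5) → (16/5, 21/5)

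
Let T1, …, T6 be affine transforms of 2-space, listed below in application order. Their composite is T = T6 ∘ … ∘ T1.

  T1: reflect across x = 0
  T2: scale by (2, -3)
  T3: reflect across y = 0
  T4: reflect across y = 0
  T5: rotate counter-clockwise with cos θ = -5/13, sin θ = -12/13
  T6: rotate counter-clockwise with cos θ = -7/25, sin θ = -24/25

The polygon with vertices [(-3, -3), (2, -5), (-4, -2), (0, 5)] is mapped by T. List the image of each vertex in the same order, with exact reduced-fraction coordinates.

image vertices: (-258/25, -81/25), (-2048/325, -4611/325), (-3248/325, 114/325), (612/65, 759/65)

T1 reflect across x = 0: (-3, -3) → (3, -3); (2, -5) → (-2, -5); (-4, -2) → (4, -2); (0, 5) → (0, 5)
T2 scale by (2, -3): (3, -3) → (6, 9); (-2, -5) → (-4, 15); (4, -2) → (8, 6); (0, 5) → (0, -15)
T3 reflect across y = 0: (6, 9) → (6, -9); (-4, 15) → (-4, -15); (8, 6) → (8, -6); (0, -15) → (0, 15)
T4 reflect across y = 0: (6, -9) → (6, 9); (-4, -15) → (-4, 15); (8, -6) → (8, 6); (0, 15) → (0, -15)
T5 rotate counter-clockwise with cos θ = -5/13, sin θ = -12/13: (6, 9) → (6, -9); (-4, 15) → (200/13, -27/13); (8, 6) → (32/13, -126/13); (0, -15) → (-180/13, 75/13)
T6 rotate counter-clockwise with cos θ = -7/25, sin θ = -24/25: (6, -9) → (-258/25, -81/25); (200/13, -27/13) → (-2048/325, -4611/325); (32/13, -126/13) → (-3248/325, 114/325); (-180/13, 75/13) → (612/65, 759/65)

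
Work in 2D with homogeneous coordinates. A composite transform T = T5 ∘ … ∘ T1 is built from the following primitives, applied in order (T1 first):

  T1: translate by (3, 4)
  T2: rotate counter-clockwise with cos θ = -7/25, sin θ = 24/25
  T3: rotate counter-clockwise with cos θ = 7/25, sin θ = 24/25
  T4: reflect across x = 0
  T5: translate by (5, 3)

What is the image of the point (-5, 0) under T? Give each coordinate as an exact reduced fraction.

T1 translate by (3, 4): (-5, 0) → (-2, 4)
T2 rotate counter-clockwise with cos θ = -7/25, sin θ = 24/25: (-2, 4) → (-82/25, -76/25)
T3 rotate counter-clockwise with cos θ = 7/25, sin θ = 24/25: (-82/25, -76/25) → (2, -4)
T4 reflect across x = 0: (2, -4) → (-2, -4)
T5 translate by (5, 3): (-2, -4) → (3, -1)

T(p) = (3, -1)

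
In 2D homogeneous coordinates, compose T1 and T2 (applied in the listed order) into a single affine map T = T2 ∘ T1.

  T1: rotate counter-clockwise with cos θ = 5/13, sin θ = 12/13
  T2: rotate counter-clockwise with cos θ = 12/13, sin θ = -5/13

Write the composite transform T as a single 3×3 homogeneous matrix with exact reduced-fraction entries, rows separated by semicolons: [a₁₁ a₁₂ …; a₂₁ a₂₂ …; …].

T = [120/169 -119/169 0; 119/169 120/169 0; 0 0 1]

T1 = [5/13 -12/13 0; 12/13 5/13 0; 0 0 1]
T2·T1 = [120/169 -119/169 0; 119/169 120/169 0; 0 0 1]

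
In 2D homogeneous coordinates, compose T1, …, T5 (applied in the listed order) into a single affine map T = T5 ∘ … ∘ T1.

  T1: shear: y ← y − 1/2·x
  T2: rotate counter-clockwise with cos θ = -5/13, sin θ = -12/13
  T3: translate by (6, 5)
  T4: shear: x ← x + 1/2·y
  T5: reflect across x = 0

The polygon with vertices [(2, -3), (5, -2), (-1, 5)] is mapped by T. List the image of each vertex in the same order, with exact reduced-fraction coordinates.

image vertices: (-101/26, 61/13), (-51/52, 55/26), (-695/52, 99/26)

T1 shear: y ← y − 1/2·x: (2, -3) → (2, -4); (5, -2) → (5, -9/2); (-1, 5) → (-1, 11/2)
T2 rotate counter-clockwise with cos θ = -5/13, sin θ = -12/13: (2, -4) → (-58/13, -4/13); (5, -9/2) → (-79/13, -75/26); (-1, 11/2) → (71/13, -31/26)
T3 translate by (6, 5): (-58/13, -4/13) → (20/13, 61/13); (-79/13, -75/26) → (-1/13, 55/26); (71/13, -31/26) → (149/13, 99/26)
T4 shear: x ← x + 1/2·y: (20/13, 61/13) → (101/26, 61/13); (-1/13, 55/26) → (51/52, 55/26); (149/13, 99/26) → (695/52, 99/26)
T5 reflect across x = 0: (101/26, 61/13) → (-101/26, 61/13); (51/52, 55/26) → (-51/52, 55/26); (695/52, 99/26) → (-695/52, 99/26)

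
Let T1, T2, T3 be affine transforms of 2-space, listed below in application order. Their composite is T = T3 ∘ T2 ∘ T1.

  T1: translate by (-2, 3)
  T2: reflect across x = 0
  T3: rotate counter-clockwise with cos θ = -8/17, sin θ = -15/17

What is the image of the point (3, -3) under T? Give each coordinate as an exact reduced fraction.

T1 translate by (-2, 3): (3, -3) → (1, 0)
T2 reflect across x = 0: (1, 0) → (-1, 0)
T3 rotate counter-clockwise with cos θ = -8/17, sin θ = -15/17: (-1, 0) → (8/17, 15/17)

T(p) = (8/17, 15/17)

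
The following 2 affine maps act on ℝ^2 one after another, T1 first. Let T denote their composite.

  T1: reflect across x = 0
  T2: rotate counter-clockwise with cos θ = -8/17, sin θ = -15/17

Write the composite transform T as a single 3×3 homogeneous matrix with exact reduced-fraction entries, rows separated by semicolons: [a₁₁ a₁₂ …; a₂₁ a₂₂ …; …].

T = [8/17 15/17 0; 15/17 -8/17 0; 0 0 1]

T1 = [-1 0 0; 0 1 0; 0 0 1]
T2·T1 = [8/17 15/17 0; 15/17 -8/17 0; 0 0 1]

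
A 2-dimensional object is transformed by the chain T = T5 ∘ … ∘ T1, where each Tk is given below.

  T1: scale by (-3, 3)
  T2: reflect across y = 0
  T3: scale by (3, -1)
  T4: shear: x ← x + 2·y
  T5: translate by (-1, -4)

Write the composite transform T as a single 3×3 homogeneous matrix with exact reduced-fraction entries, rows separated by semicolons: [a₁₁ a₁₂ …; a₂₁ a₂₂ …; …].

T1 = [-3 0 0; 0 3 0; 0 0 1]
T2·T1 = [-3 0 0; 0 -3 0; 0 0 1]
T3·…·T1 = [-9 0 0; 0 3 0; 0 0 1]
T4·…·T1 = [-9 6 0; 0 3 0; 0 0 1]
T5·…·T1 = [-9 6 -1; 0 3 -4; 0 0 1]

T = [-9 6 -1; 0 3 -4; 0 0 1]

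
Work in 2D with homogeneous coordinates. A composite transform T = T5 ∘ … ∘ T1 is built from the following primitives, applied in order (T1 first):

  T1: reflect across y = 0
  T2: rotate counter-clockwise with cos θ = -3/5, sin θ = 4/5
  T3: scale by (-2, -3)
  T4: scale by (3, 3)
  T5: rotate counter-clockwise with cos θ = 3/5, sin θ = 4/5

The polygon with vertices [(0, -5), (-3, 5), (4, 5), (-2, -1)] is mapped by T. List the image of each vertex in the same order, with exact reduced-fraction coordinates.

T1 reflect across y = 0: (0, -5) → (0, 5); (-3, 5) → (-3, -5); (4, 5) → (4, -5); (-2, -1) → (-2, 1)
T2 rotate counter-clockwise with cos θ = -3/5, sin θ = 4/5: (0, 5) → (-4, -3); (-3, -5) → (29/5, 3/5); (4, -5) → (8/5, 31/5); (-2, 1) → (2/5, -11/5)
T3 scale by (-2, -3): (-4, -3) → (8, 9); (29/5, 3/5) → (-58/5, -9/5); (8/5, 31/5) → (-16/5, -93/5); (2/5, -11/5) → (-4/5, 33/5)
T4 scale by (3, 3): (8, 9) → (24, 27); (-58/5, -9/5) → (-174/5, -27/5); (-16/5, -93/5) → (-48/5, -279/5); (-4/5, 33/5) → (-12/5, 99/5)
T5 rotate counter-clockwise with cos θ = 3/5, sin θ = 4/5: (24, 27) → (-36/5, 177/5); (-174/5, -27/5) → (-414/25, -777/25); (-48/5, -279/5) → (972/25, -1029/25); (-12/5, 99/5) → (-432/25, 249/25)

image vertices: (-36/5, 177/5), (-414/25, -777/25), (972/25, -1029/25), (-432/25, 249/25)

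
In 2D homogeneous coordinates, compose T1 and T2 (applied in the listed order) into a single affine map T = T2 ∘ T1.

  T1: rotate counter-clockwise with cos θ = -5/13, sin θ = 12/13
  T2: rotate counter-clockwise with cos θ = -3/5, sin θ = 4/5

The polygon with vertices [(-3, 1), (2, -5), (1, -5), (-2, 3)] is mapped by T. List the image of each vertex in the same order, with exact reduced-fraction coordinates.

T1 rotate counter-clockwise with cos θ = -5/13, sin θ = 12/13: (-3, 1) → (3/13, -41/13); (2, -5) → (50/13, 49/13); (1, -5) → (55/13, 37/13); (-2, 3) → (-2, -3)
T2 rotate counter-clockwise with cos θ = -3/5, sin θ = 4/5: (3/13, -41/13) → (31/13, 27/13); (50/13, 49/13) → (-346/65, 53/65); (55/13, 37/13) → (-313/65, 109/65); (-2, -3) → (18/5, 1/5)

image vertices: (31/13, 27/13), (-346/65, 53/65), (-313/65, 109/65), (18/5, 1/5)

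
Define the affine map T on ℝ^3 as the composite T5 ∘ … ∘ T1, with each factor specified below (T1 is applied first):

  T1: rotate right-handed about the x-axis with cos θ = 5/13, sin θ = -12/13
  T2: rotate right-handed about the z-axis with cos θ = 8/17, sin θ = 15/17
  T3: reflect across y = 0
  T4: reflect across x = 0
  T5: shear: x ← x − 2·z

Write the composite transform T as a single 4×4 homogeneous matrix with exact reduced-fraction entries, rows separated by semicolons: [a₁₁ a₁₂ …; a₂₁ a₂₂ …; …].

T1 = [1 0 0 0; 0 5/13 12/13 0; 0 -12/13 5/13 0; 0 0 0 1]
T2·T1 = [8/17 -75/221 -180/221 0; 15/17 40/221 96/221 0; 0 -12/13 5/13 0; 0 0 0 1]
T3·…·T1 = [8/17 -75/221 -180/221 0; -15/17 -40/221 -96/221 0; 0 -12/13 5/13 0; 0 0 0 1]
T4·…·T1 = [-8/17 75/221 180/221 0; -15/17 -40/221 -96/221 0; 0 -12/13 5/13 0; 0 0 0 1]
T5·…·T1 = [-8/17 483/221 10/221 0; -15/17 -40/221 -96/221 0; 0 -12/13 5/13 0; 0 0 0 1]

T = [-8/17 483/221 10/221 0; -15/17 -40/221 -96/221 0; 0 -12/13 5/13 0; 0 0 0 1]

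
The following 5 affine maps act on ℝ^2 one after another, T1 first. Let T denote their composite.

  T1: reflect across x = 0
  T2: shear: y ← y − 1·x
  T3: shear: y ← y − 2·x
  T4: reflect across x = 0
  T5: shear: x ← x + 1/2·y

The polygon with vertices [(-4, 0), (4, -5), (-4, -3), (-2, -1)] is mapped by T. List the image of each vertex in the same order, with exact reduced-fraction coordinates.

image vertices: (-10, -12), (15/2, 7), (-23/2, -15), (-11/2, -7)

T1 reflect across x = 0: (-4, 0) → (4, 0); (4, -5) → (-4, -5); (-4, -3) → (4, -3); (-2, -1) → (2, -1)
T2 shear: y ← y − 1·x: (4, 0) → (4, -4); (-4, -5) → (-4, -1); (4, -3) → (4, -7); (2, -1) → (2, -3)
T3 shear: y ← y − 2·x: (4, -4) → (4, -12); (-4, -1) → (-4, 7); (4, -7) → (4, -15); (2, -3) → (2, -7)
T4 reflect across x = 0: (4, -12) → (-4, -12); (-4, 7) → (4, 7); (4, -15) → (-4, -15); (2, -7) → (-2, -7)
T5 shear: x ← x + 1/2·y: (-4, -12) → (-10, -12); (4, 7) → (15/2, 7); (-4, -15) → (-23/2, -15); (-2, -7) → (-11/2, -7)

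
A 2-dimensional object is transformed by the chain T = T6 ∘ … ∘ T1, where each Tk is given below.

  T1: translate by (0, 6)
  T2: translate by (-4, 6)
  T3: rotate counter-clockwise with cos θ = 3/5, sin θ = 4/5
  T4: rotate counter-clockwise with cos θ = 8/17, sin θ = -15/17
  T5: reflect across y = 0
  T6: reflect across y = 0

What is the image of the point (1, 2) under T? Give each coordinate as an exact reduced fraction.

T(p) = (-14/17, 243/17)

T1 translate by (0, 6): (1, 2) → (1, 8)
T2 translate by (-4, 6): (1, 8) → (-3, 14)
T3 rotate counter-clockwise with cos θ = 3/5, sin θ = 4/5: (-3, 14) → (-13, 6)
T4 rotate counter-clockwise with cos θ = 8/17, sin θ = -15/17: (-13, 6) → (-14/17, 243/17)
T5 reflect across y = 0: (-14/17, 243/17) → (-14/17, -243/17)
T6 reflect across y = 0: (-14/17, -243/17) → (-14/17, 243/17)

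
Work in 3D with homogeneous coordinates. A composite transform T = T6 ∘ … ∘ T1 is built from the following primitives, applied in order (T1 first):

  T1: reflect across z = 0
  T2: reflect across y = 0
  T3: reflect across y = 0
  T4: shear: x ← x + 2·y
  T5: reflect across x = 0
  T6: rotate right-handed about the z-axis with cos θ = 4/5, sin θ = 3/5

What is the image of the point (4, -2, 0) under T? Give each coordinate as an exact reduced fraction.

T1 reflect across z = 0: (4, -2, 0) → (4, -2, 0)
T2 reflect across y = 0: (4, -2, 0) → (4, 2, 0)
T3 reflect across y = 0: (4, 2, 0) → (4, -2, 0)
T4 shear: x ← x + 2·y: (4, -2, 0) → (0, -2, 0)
T5 reflect across x = 0: (0, -2, 0) → (0, -2, 0)
T6 rotate right-handed about the z-axis with cos θ = 4/5, sin θ = 3/5: (0, -2, 0) → (6/5, -8/5, 0)

T(p) = (6/5, -8/5, 0)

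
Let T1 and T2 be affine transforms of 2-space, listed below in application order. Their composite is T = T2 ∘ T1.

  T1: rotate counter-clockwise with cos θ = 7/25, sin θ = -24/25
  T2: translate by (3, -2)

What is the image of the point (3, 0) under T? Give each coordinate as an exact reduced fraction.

T1 rotate counter-clockwise with cos θ = 7/25, sin θ = -24/25: (3, 0) → (21/25, -72/25)
T2 translate by (3, -2): (21/25, -72/25) → (96/25, -122/25)

T(p) = (96/25, -122/25)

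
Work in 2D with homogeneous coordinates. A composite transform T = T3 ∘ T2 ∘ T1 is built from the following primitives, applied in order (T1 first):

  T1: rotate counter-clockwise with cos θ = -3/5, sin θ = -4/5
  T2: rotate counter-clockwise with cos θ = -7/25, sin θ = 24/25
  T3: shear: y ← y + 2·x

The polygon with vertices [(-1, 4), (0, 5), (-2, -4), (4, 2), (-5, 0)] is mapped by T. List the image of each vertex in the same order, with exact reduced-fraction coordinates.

T1 rotate counter-clockwise with cos θ = -3/5, sin θ = -4/5: (-1, 4) → (19/5, -8/5); (0, 5) → (4, -3); (-2, -4) → (-2, 4); (4, 2) → (-4/5, -22/5); (-5, 0) → (3, 4)
T2 rotate counter-clockwise with cos θ = -7/25, sin θ = 24/25: (19/5, -8/5) → (59/125, 512/125); (4, -3) → (44/25, 117/25); (-2, 4) → (-82/25, -76/25); (-4/5, -22/5) → (556/125, 58/125); (3, 4) → (-117/25, 44/25)
T3 shear: y ← y + 2·x: (59/125, 512/125) → (59/125, 126/25); (44/25, 117/25) → (44/25, 41/5); (-82/25, -76/25) → (-82/25, -48/5); (556/125, 58/125) → (556/125, 234/25); (-117/25, 44/25) → (-117/25, -38/5)

image vertices: (59/125, 126/25), (44/25, 41/5), (-82/25, -48/5), (556/125, 234/25), (-117/25, -38/5)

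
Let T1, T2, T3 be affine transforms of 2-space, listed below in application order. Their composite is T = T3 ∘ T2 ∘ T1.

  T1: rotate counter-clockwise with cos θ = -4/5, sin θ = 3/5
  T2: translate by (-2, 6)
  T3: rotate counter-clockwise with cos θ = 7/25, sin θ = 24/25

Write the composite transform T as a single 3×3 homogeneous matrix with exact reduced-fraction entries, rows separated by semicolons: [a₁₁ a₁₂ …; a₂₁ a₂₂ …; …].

T1 = [-4/5 -3/5 0; 3/5 -4/5 0; 0 0 1]
T2·T1 = [-4/5 -3/5 -2; 3/5 -4/5 6; 0 0 1]
T3·…·T1 = [-4/5 3/5 -158/25; -3/5 -4/5 -6/25; 0 0 1]

T = [-4/5 3/5 -158/25; -3/5 -4/5 -6/25; 0 0 1]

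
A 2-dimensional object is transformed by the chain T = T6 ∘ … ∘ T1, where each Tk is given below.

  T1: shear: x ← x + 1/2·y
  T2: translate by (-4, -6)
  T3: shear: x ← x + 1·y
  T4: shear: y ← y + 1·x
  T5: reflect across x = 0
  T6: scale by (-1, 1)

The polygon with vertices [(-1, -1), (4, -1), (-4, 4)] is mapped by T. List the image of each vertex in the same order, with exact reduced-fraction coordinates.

T1 shear: x ← x + 1/2·y: (-1, -1) → (-3/2, -1); (4, -1) → (7/2, -1); (-4, 4) → (-2, 4)
T2 translate by (-4, -6): (-3/2, -1) → (-11/2, -7); (7/2, -1) → (-1/2, -7); (-2, 4) → (-6, -2)
T3 shear: x ← x + 1·y: (-11/2, -7) → (-25/2, -7); (-1/2, -7) → (-15/2, -7); (-6, -2) → (-8, -2)
T4 shear: y ← y + 1·x: (-25/2, -7) → (-25/2, -39/2); (-15/2, -7) → (-15/2, -29/2); (-8, -2) → (-8, -10)
T5 reflect across x = 0: (-25/2, -39/2) → (25/2, -39/2); (-15/2, -29/2) → (15/2, -29/2); (-8, -10) → (8, -10)
T6 scale by (-1, 1): (25/2, -39/2) → (-25/2, -39/2); (15/2, -29/2) → (-15/2, -29/2); (8, -10) → (-8, -10)

image vertices: (-25/2, -39/2), (-15/2, -29/2), (-8, -10)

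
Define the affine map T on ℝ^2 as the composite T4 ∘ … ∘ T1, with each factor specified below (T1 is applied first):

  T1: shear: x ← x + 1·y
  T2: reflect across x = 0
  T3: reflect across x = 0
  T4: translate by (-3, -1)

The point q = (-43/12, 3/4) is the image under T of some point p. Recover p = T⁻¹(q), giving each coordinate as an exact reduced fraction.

p = (-7/3, 7/4)

T1 = [1 1 0; 0 1 0; 0 0 1]
T2·T1 = [-1 -1 0; 0 1 0; 0 0 1]
T3·…·T1 = [1 1 0; 0 1 0; 0 0 1]
T4·…·T1 = [1 1 -3; 0 1 -1; 0 0 1]
det M = 1; M⁻¹ = [1 -1 2; 0 1 1; 0 0 1]
M⁻¹ · (-43/12, 3/4)ᵀ = (-7/3, 7/4)ᵀ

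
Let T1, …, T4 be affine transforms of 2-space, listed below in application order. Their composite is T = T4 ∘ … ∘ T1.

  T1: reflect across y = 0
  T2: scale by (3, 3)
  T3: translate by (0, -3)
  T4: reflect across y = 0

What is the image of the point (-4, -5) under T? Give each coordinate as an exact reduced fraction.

T(p) = (-12, -12)

T1 reflect across y = 0: (-4, -5) → (-4, 5)
T2 scale by (3, 3): (-4, 5) → (-12, 15)
T3 translate by (0, -3): (-12, 15) → (-12, 12)
T4 reflect across y = 0: (-12, 12) → (-12, -12)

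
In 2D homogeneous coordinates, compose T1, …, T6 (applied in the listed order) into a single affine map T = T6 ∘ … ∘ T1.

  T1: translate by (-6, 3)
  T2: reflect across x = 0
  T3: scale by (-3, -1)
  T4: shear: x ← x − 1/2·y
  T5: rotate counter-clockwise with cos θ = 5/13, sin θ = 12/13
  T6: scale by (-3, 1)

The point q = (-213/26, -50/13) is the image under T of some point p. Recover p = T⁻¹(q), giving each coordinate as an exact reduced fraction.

T1 = [1 0 -6; 0 1 3; 0 0 1]
T2·T1 = [-1 0 6; 0 1 3; 0 0 1]
T3·…·T1 = [3 0 -18; 0 -1 -3; 0 0 1]
T4·…·T1 = [3 1/2 -33/2; 0 -1 -3; 0 0 1]
T5·…·T1 = [15/13 29/26 -93/26; 36/13 1/13 -213/13; 0 0 1]
T6·…·T1 = [-45/13 -87/26 279/26; 36/13 1/13 -213/13; 0 0 1]
det M = 9; M⁻¹ = [1/117 29/78 6; -4/13 -5/13 -3; 0 0 1]
M⁻¹ · (-213/26, -50/13)ᵀ = (9/2, 1)ᵀ

p = (9/2, 1)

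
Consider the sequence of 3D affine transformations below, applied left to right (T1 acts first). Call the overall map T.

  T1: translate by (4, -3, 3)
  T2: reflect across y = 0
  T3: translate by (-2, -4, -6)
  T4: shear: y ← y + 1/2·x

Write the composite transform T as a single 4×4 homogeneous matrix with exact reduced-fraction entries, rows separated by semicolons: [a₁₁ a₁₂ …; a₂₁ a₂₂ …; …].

T1 = [1 0 0 4; 0 1 0 -3; 0 0 1 3; 0 0 0 1]
T2·T1 = [1 0 0 4; 0 -1 0 3; 0 0 1 3; 0 0 0 1]
T3·…·T1 = [1 0 0 2; 0 -1 0 -1; 0 0 1 -3; 0 0 0 1]
T4·…·T1 = [1 0 0 2; 1/2 -1 0 0; 0 0 1 -3; 0 0 0 1]

T = [1 0 0 2; 1/2 -1 0 0; 0 0 1 -3; 0 0 0 1]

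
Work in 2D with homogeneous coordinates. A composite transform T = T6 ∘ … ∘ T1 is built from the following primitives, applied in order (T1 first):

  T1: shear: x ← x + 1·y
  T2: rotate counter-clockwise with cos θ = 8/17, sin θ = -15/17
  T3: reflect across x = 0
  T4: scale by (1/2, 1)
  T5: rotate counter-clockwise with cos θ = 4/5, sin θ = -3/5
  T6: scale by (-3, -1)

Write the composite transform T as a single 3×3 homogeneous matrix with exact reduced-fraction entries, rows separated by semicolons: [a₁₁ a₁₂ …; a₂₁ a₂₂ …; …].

T = [183/85 201/85 0; 48/85 -13/170 0; 0 0 1]

T1 = [1 1 0; 0 1 0; 0 0 1]
T2·T1 = [8/17 23/17 0; -15/17 -7/17 0; 0 0 1]
T3·…·T1 = [-8/17 -23/17 0; -15/17 -7/17 0; 0 0 1]
T4·…·T1 = [-4/17 -23/34 0; -15/17 -7/17 0; 0 0 1]
T5·…·T1 = [-61/85 -67/85 0; -48/85 13/170 0; 0 0 1]
T6·…·T1 = [183/85 201/85 0; 48/85 -13/170 0; 0 0 1]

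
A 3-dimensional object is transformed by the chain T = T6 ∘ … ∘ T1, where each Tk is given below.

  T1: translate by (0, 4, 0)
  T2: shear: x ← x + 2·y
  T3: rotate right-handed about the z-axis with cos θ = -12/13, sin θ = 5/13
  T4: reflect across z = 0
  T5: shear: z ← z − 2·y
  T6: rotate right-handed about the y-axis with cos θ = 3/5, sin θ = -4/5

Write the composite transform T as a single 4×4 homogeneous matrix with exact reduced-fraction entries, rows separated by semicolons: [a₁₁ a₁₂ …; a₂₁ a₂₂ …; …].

T1 = [1 0 0 0; 0 1 0 4; 0 0 1 0; 0 0 0 1]
T2·T1 = [1 2 0 8; 0 1 0 4; 0 0 1 0; 0 0 0 1]
T3·…·T1 = [-12/13 -29/13 0 -116/13; 5/13 -2/13 0 -8/13; 0 0 1 0; 0 0 0 1]
T4·…·T1 = [-12/13 -29/13 0 -116/13; 5/13 -2/13 0 -8/13; 0 0 -1 0; 0 0 0 1]
T5·…·T1 = [-12/13 -29/13 0 -116/13; 5/13 -2/13 0 -8/13; -10/13 4/13 -1 16/13; 0 0 0 1]
T6·…·T1 = [4/65 -103/65 4/5 -412/65; 5/13 -2/13 0 -8/13; -6/5 -8/5 -3/5 -32/5; 0 0 0 1]

T = [4/65 -103/65 4/5 -412/65; 5/13 -2/13 0 -8/13; -6/5 -8/5 -3/5 -32/5; 0 0 0 1]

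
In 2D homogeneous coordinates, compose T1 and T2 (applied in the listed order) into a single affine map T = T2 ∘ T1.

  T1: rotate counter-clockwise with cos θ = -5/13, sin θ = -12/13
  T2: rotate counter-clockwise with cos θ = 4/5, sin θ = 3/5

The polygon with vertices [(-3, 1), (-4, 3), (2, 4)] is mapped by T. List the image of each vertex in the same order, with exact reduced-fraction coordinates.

image vertices: (3/13, 41/13), (25/13, 60/13), (284/65, -62/65)

T1 rotate counter-clockwise with cos θ = -5/13, sin θ = -12/13: (-3, 1) → (27/13, 31/13); (-4, 3) → (56/13, 33/13); (2, 4) → (38/13, -44/13)
T2 rotate counter-clockwise with cos θ = 4/5, sin θ = 3/5: (27/13, 31/13) → (3/13, 41/13); (56/13, 33/13) → (25/13, 60/13); (38/13, -44/13) → (284/65, -62/65)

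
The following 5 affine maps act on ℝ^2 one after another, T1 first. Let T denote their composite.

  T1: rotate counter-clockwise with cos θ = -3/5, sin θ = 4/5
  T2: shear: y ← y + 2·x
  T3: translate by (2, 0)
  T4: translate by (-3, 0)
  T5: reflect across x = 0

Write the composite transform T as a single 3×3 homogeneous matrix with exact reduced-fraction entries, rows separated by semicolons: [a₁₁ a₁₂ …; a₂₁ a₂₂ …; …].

T = [3/5 4/5 1; -2/5 -11/5 0; 0 0 1]

T1 = [-3/5 -4/5 0; 4/5 -3/5 0; 0 0 1]
T2·T1 = [-3/5 -4/5 0; -2/5 -11/5 0; 0 0 1]
T3·…·T1 = [-3/5 -4/5 2; -2/5 -11/5 0; 0 0 1]
T4·…·T1 = [-3/5 -4/5 -1; -2/5 -11/5 0; 0 0 1]
T5·…·T1 = [3/5 4/5 1; -2/5 -11/5 0; 0 0 1]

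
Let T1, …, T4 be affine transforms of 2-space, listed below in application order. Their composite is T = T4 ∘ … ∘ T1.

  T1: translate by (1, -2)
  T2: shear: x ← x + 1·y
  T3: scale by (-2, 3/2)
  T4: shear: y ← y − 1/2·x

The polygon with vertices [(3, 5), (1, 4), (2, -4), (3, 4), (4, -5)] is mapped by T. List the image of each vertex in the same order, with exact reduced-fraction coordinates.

T1 translate by (1, -2): (3, 5) → (4, 3); (1, 4) → (2, 2); (2, -4) → (3, -6); (3, 4) → (4, 2); (4, -5) → (5, -7)
T2 shear: x ← x + 1·y: (4, 3) → (7, 3); (2, 2) → (4, 2); (3, -6) → (-3, -6); (4, 2) → (6, 2); (5, -7) → (-2, -7)
T3 scale by (-2, 3/2): (7, 3) → (-14, 9/2); (4, 2) → (-8, 3); (-3, -6) → (6, -9); (6, 2) → (-12, 3); (-2, -7) → (4, -21/2)
T4 shear: y ← y − 1/2·x: (-14, 9/2) → (-14, 23/2); (-8, 3) → (-8, 7); (6, -9) → (6, -12); (-12, 3) → (-12, 9); (4, -21/2) → (4, -25/2)

image vertices: (-14, 23/2), (-8, 7), (6, -12), (-12, 9), (4, -25/2)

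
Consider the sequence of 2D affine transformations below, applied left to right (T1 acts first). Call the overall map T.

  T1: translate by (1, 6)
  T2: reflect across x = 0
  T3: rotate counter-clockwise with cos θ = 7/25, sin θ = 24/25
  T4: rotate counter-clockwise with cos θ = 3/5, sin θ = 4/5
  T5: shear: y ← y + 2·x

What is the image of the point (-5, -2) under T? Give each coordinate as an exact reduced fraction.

T1 translate by (1, 6): (-5, -2) → (-4, 4)
T2 reflect across x = 0: (-4, 4) → (4, 4)
T3 rotate counter-clockwise with cos θ = 7/25, sin θ = 24/25: (4, 4) → (-68/25, 124/25)
T4 rotate counter-clockwise with cos θ = 3/5, sin θ = 4/5: (-68/25, 124/25) → (-28/5, 4/5)
T5 shear: y ← y + 2·x: (-28/5, 4/5) → (-28/5, -52/5)

T(p) = (-28/5, -52/5)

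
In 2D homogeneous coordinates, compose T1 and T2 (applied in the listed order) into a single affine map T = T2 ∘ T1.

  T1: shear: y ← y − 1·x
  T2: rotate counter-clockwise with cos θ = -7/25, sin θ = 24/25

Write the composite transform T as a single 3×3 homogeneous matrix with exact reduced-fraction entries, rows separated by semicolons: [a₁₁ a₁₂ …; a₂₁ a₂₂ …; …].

T = [17/25 -24/25 0; 31/25 -7/25 0; 0 0 1]

T1 = [1 0 0; -1 1 0; 0 0 1]
T2·T1 = [17/25 -24/25 0; 31/25 -7/25 0; 0 0 1]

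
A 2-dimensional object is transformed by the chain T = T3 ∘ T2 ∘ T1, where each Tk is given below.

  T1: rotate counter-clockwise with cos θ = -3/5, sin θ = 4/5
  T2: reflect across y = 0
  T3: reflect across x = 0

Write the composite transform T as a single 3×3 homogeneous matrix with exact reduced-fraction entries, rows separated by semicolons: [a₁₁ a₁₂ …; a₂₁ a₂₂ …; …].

T1 = [-3/5 -4/5 0; 4/5 -3/5 0; 0 0 1]
T2·T1 = [-3/5 -4/5 0; -4/5 3/5 0; 0 0 1]
T3·…·T1 = [3/5 4/5 0; -4/5 3/5 0; 0 0 1]

T = [3/5 4/5 0; -4/5 3/5 0; 0 0 1]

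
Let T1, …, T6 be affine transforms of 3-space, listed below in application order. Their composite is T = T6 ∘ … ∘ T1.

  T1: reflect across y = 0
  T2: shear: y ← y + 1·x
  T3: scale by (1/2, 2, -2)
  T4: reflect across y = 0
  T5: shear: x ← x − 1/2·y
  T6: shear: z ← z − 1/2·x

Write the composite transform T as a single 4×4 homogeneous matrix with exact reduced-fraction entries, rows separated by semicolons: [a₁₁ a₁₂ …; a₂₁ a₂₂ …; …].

T1 = [1 0 0 0; 0 -1 0 0; 0 0 1 0; 0 0 0 1]
T2·T1 = [1 0 0 0; 1 -1 0 0; 0 0 1 0; 0 0 0 1]
T3·…·T1 = [1/2 0 0 0; 2 -2 0 0; 0 0 -2 0; 0 0 0 1]
T4·…·T1 = [1/2 0 0 0; -2 2 0 0; 0 0 -2 0; 0 0 0 1]
T5·…·T1 = [3/2 -1 0 0; -2 2 0 0; 0 0 -2 0; 0 0 0 1]
T6·…·T1 = [3/2 -1 0 0; -2 2 0 0; -3/4 1/2 -2 0; 0 0 0 1]

T = [3/2 -1 0 0; -2 2 0 0; -3/4 1/2 -2 0; 0 0 0 1]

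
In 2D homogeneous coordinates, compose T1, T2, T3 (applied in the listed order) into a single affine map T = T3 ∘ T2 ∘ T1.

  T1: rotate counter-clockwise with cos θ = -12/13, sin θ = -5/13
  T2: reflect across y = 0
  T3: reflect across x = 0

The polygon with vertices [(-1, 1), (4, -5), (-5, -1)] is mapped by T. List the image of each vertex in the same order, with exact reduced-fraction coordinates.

image vertices: (-17/13, 7/13), (73/13, -40/13), (-55/13, -37/13)

T1 rotate counter-clockwise with cos θ = -12/13, sin θ = -5/13: (-1, 1) → (17/13, -7/13); (4, -5) → (-73/13, 40/13); (-5, -1) → (55/13, 37/13)
T2 reflect across y = 0: (17/13, -7/13) → (17/13, 7/13); (-73/13, 40/13) → (-73/13, -40/13); (55/13, 37/13) → (55/13, -37/13)
T3 reflect across x = 0: (17/13, 7/13) → (-17/13, 7/13); (-73/13, -40/13) → (73/13, -40/13); (55/13, -37/13) → (-55/13, -37/13)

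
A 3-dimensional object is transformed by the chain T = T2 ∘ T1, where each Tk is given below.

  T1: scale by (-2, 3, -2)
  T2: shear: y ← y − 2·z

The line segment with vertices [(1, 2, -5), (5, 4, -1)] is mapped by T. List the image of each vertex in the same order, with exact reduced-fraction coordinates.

T1 scale by (-2, 3, -2): (1, 2, -5) → (-2, 6, 10); (5, 4, -1) → (-10, 12, 2)
T2 shear: y ← y − 2·z: (-2, 6, 10) → (-2, -14, 10); (-10, 12, 2) → (-10, 8, 2)

image vertices: (-2, -14, 10), (-10, 8, 2)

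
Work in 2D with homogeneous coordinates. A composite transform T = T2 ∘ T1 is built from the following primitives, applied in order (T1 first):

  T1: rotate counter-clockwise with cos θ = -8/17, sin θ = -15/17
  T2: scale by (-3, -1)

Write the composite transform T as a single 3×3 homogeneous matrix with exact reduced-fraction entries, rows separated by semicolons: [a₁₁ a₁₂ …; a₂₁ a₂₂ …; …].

T = [24/17 -45/17 0; 15/17 8/17 0; 0 0 1]

T1 = [-8/17 15/17 0; -15/17 -8/17 0; 0 0 1]
T2·T1 = [24/17 -45/17 0; 15/17 8/17 0; 0 0 1]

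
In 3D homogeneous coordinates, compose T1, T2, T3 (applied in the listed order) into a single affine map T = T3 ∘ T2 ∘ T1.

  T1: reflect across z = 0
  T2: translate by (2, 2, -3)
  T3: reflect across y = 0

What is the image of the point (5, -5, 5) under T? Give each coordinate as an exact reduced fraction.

T(p) = (7, 3, -8)

T1 reflect across z = 0: (5, -5, 5) → (5, -5, -5)
T2 translate by (2, 2, -3): (5, -5, -5) → (7, -3, -8)
T3 reflect across y = 0: (7, -3, -8) → (7, 3, -8)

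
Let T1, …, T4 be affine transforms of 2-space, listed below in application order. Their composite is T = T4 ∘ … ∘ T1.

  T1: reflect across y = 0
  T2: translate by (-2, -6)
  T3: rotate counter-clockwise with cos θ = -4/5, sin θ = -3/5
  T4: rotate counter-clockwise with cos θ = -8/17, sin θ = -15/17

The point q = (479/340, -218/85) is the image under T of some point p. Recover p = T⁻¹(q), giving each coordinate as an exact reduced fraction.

T1 = [1 0 0; 0 -1 0; 0 0 1]
T2·T1 = [1 0 -2; 0 -1 -6; 0 0 1]
T3·…·T1 = [-4/5 -3/5 -2; -3/5 4/5 6; 0 0 1]
T4·…·T1 = [-13/85 84/85 106/17; 84/85 13/85 -18/17; 0 0 1]
det M = -1; M⁻¹ = [-13/85 84/85 2; 84/85 13/85 -6; 0 0 1]
M⁻¹ · (479/340, -218/85)ᵀ = (-3/4, -5)ᵀ

p = (-3/4, -5)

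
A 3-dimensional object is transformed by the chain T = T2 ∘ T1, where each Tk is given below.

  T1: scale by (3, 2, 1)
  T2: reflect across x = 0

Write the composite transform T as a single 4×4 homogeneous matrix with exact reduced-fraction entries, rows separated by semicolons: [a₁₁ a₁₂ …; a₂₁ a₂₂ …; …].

T = [-3 0 0 0; 0 2 0 0; 0 0 1 0; 0 0 0 1]

T1 = [3 0 0 0; 0 2 0 0; 0 0 1 0; 0 0 0 1]
T2·T1 = [-3 0 0 0; 0 2 0 0; 0 0 1 0; 0 0 0 1]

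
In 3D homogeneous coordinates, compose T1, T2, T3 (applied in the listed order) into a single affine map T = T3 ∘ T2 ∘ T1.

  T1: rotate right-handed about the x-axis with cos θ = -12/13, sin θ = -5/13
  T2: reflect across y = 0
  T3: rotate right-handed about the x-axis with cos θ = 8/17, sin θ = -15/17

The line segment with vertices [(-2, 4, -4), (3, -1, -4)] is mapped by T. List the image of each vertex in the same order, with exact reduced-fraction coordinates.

T1 rotate right-handed about the x-axis with cos θ = -12/13, sin θ = -5/13: (-2, 4, -4) → (-2, -68/13, 28/13); (3, -1, -4) → (3, -8/13, 53/13)
T2 reflect across y = 0: (-2, -68/13, 28/13) → (-2, 68/13, 28/13); (3, -8/13, 53/13) → (3, 8/13, 53/13)
T3 rotate right-handed about the x-axis with cos θ = 8/17, sin θ = -15/17: (-2, 68/13, 28/13) → (-2, 964/221, -796/221); (3, 8/13, 53/13) → (3, 859/221, 304/221)

image vertices: (-2, 964/221, -796/221), (3, 859/221, 304/221)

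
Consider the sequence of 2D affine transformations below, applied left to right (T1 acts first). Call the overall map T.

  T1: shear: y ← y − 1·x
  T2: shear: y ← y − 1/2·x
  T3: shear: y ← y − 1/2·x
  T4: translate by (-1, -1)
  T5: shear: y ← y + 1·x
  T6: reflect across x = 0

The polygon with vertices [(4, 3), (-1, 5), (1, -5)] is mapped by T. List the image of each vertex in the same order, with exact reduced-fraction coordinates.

T1 shear: y ← y − 1·x: (4, 3) → (4, -1); (-1, 5) → (-1, 6); (1, -5) → (1, -6)
T2 shear: y ← y − 1/2·x: (4, -1) → (4, -3); (-1, 6) → (-1, 13/2); (1, -6) → (1, -13/2)
T3 shear: y ← y − 1/2·x: (4, -3) → (4, -5); (-1, 13/2) → (-1, 7); (1, -13/2) → (1, -7)
T4 translate by (-1, -1): (4, -5) → (3, -6); (-1, 7) → (-2, 6); (1, -7) → (0, -8)
T5 shear: y ← y + 1·x: (3, -6) → (3, -3); (-2, 6) → (-2, 4); (0, -8) → (0, -8)
T6 reflect across x = 0: (3, -3) → (-3, -3); (-2, 4) → (2, 4); (0, -8) → (0, -8)

image vertices: (-3, -3), (2, 4), (0, -8)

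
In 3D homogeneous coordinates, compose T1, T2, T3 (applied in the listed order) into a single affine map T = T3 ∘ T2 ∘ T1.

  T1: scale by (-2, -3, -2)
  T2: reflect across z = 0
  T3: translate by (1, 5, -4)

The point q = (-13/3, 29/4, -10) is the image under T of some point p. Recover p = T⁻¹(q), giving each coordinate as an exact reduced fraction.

T1 = [-2 0 0 0; 0 -3 0 0; 0 0 -2 0; 0 0 0 1]
T2·T1 = [-2 0 0 0; 0 -3 0 0; 0 0 2 0; 0 0 0 1]
T3·…·T1 = [-2 0 0 1; 0 -3 0 5; 0 0 2 -4; 0 0 0 1]
det M = 12; M⁻¹ = [-1/2 0 0 1/2; 0 -1/3 0 5/3; 0 0 1/2 2; 0 0 0 1]
M⁻¹ · (-13/3, 29/4, -10)ᵀ = (8/3, -3/4, -3)ᵀ

p = (8/3, -3/4, -3)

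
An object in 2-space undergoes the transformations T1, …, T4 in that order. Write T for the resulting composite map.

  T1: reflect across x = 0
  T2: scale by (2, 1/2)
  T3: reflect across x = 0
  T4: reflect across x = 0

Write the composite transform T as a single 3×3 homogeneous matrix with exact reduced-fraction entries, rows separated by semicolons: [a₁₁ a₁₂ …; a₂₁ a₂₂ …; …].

T1 = [-1 0 0; 0 1 0; 0 0 1]
T2·T1 = [-2 0 0; 0 1/2 0; 0 0 1]
T3·…·T1 = [2 0 0; 0 1/2 0; 0 0 1]
T4·…·T1 = [-2 0 0; 0 1/2 0; 0 0 1]

T = [-2 0 0; 0 1/2 0; 0 0 1]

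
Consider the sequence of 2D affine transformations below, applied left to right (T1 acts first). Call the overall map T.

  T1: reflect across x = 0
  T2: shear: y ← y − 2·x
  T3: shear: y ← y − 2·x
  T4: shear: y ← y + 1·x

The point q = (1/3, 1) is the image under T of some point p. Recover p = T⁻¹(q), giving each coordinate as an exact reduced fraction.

p = (-1/3, 2)

T1 = [-1 0 0; 0 1 0; 0 0 1]
T2·T1 = [-1 0 0; 2 1 0; 0 0 1]
T3·…·T1 = [-1 0 0; 4 1 0; 0 0 1]
T4·…·T1 = [-1 0 0; 3 1 0; 0 0 1]
det M = -1; M⁻¹ = [-1 0 0; 3 1 0; 0 0 1]
M⁻¹ · (1/3, 1)ᵀ = (-1/3, 2)ᵀ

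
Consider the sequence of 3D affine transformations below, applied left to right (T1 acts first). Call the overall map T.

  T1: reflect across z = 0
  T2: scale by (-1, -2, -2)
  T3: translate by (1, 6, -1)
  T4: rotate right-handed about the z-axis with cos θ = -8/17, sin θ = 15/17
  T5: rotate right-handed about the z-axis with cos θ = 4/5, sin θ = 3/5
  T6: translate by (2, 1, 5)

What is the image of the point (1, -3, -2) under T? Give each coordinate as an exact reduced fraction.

T(p) = (-262/85, -839/85, 0)

T1 reflect across z = 0: (1, -3, -2) → (1, -3, 2)
T2 scale by (-1, -2, -2): (1, -3, 2) → (-1, 6, -4)
T3 translate by (1, 6, -1): (-1, 6, -4) → (0, 12, -5)
T4 rotate right-handed about the z-axis with cos θ = -8/17, sin θ = 15/17: (0, 12, -5) → (-180/17, -96/17, -5)
T5 rotate right-handed about the z-axis with cos θ = 4/5, sin θ = 3/5: (-180/17, -96/17, -5) → (-432/85, -924/85, -5)
T6 translate by (2, 1, 5): (-432/85, -924/85, -5) → (-262/85, -839/85, 0)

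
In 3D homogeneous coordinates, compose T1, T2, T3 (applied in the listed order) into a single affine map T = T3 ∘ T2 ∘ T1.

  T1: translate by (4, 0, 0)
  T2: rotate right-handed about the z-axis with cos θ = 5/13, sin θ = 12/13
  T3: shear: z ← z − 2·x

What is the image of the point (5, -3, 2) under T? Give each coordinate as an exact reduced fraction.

T(p) = (81/13, 93/13, -136/13)

T1 translate by (4, 0, 0): (5, -3, 2) → (9, -3, 2)
T2 rotate right-handed about the z-axis with cos θ = 5/13, sin θ = 12/13: (9, -3, 2) → (81/13, 93/13, 2)
T3 shear: z ← z − 2·x: (81/13, 93/13, 2) → (81/13, 93/13, -136/13)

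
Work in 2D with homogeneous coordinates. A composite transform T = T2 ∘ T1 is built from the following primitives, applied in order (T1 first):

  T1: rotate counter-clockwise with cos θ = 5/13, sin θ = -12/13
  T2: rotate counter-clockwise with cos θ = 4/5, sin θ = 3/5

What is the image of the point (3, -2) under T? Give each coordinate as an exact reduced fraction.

T(p) = (102/65, -211/65)

T1 rotate counter-clockwise with cos θ = 5/13, sin θ = -12/13: (3, -2) → (-9/13, -46/13)
T2 rotate counter-clockwise with cos θ = 4/5, sin θ = 3/5: (-9/13, -46/13) → (102/65, -211/65)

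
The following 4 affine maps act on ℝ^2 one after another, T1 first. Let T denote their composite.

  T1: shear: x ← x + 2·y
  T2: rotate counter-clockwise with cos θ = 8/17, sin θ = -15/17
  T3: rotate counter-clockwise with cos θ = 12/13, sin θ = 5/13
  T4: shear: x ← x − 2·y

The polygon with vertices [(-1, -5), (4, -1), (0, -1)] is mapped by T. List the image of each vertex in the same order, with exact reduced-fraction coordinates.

image vertices: (-3951/221, 685/221), (1104/221, -451/221), (-700/221, 109/221)

T1 shear: x ← x + 2·y: (-1, -5) → (-11, -5); (4, -1) → (2, -1); (0, -1) → (-2, -1)
T2 rotate counter-clockwise with cos θ = 8/17, sin θ = -15/17: (-11, -5) → (-163/17, 125/17); (2, -1) → (1/17, -38/17); (-2, -1) → (-31/17, 22/17)
T3 rotate counter-clockwise with cos θ = 12/13, sin θ = 5/13: (-163/17, 125/17) → (-2581/221, 685/221); (1/17, -38/17) → (202/221, -451/221); (-31/17, 22/17) → (-482/221, 109/221)
T4 shear: x ← x − 2·y: (-2581/221, 685/221) → (-3951/221, 685/221); (202/221, -451/221) → (1104/221, -451/221); (-482/221, 109/221) → (-700/221, 109/221)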